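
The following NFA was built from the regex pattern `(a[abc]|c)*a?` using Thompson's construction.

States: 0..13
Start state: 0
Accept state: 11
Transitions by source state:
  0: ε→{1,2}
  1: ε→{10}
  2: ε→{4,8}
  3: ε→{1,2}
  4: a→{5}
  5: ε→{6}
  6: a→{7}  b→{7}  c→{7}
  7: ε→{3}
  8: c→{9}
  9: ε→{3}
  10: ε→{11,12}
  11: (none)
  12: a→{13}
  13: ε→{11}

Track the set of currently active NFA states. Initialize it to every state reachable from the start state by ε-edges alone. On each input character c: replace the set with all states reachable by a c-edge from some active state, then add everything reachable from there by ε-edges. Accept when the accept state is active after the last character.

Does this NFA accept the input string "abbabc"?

Answer: REJECT

Steps:
start: ε-closure({0}) = {0,1,2,4,8,10,11,12}
'a' @ 1: {5,6,11,13}  ✓accept
'b' @ 2: {1,2,3,4,7,8,10,11,12}  ✓accept
'b' @ 3: {}  — no active states
rest 'abc' ignored (set empty)
final: {}; accept 11 not in set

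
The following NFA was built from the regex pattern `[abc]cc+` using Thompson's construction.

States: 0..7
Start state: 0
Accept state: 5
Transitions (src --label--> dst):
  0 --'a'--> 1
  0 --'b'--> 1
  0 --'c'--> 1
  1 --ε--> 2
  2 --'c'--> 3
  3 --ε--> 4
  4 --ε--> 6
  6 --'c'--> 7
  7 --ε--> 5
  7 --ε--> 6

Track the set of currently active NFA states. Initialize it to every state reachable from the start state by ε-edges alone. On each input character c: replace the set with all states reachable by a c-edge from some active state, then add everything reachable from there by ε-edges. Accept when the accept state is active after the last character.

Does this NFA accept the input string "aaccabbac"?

Answer: REJECT

Trace:
start: ε-closure({0}) = {0}
'a' @ 1: {1,2}
'a' @ 2: {}  — state set empty
rest 'ccabbac' ignored (set empty)
after full input: {}  (accept=5 not in)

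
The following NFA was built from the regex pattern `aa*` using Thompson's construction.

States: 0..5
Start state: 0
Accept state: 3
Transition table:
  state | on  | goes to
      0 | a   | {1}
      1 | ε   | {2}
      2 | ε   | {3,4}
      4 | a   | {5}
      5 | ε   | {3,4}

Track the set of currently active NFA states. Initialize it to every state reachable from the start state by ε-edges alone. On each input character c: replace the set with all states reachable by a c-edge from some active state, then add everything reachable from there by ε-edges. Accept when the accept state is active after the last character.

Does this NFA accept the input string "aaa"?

Answer: ACCEPT

Derivation:
start: ε-closure({0}) = {0}
'a' @ 1: {1,2,3,4}  ✓accept
'a' @ 2: {3,4,5}  ✓accept
'a' @ 3: {3,4,5}  ✓accept
final: {3,4,5}; accept 3 in set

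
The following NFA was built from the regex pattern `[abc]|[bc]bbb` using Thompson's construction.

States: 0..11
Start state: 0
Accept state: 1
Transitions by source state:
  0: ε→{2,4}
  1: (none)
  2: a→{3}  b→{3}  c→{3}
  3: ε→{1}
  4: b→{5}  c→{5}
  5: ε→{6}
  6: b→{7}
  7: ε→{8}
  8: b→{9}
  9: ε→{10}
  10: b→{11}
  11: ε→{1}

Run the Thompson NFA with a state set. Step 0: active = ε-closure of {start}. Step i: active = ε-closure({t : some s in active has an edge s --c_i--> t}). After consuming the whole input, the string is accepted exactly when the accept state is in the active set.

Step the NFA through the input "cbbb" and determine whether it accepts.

Answer: ACCEPT

Derivation:
S₀ = ε-closure({0}) = {0,2,4}
'c' @ 1: {1,3,5,6}  (accept∈set)
'b' @ 2: {7,8}
'b' @ 3: {9,10}
'b' @ 4: {1,11}  (accept∈set)
after full input: {1,11}  (accept=1 in)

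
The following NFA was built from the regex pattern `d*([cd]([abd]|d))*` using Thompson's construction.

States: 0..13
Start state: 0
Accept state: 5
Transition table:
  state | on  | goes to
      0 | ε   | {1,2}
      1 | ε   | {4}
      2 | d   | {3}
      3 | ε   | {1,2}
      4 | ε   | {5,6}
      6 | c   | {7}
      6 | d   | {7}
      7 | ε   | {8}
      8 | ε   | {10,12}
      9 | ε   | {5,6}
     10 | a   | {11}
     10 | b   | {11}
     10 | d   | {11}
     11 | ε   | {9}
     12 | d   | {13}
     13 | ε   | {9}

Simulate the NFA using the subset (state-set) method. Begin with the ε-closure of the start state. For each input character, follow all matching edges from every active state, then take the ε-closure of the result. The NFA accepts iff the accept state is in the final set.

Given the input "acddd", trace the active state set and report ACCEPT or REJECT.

Answer: REJECT

Derivation:
S₀ = ε-closure({0}) = {0,1,2,4,5,6}
'a' @ 1: {}  — dead — no transitions
rest 'cddd' ignored (set empty)
final: {}; accept 5 not in set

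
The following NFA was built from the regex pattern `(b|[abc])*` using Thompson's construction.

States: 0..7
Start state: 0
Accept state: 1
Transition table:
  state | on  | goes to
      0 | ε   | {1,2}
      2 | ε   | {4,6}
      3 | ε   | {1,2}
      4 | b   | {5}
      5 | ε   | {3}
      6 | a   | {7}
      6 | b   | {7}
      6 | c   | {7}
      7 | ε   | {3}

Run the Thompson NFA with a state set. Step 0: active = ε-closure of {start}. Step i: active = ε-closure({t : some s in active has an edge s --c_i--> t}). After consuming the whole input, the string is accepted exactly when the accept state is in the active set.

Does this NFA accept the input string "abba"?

Answer: ACCEPT

Trace:
S₀ = ε-closure({0}) = {0,1,2,4,6}
'a' @ 1: {1,2,3,4,6,7}  (accept∈set)
'b' @ 2: {1,2,3,4,5,6,7}  (accept∈set)
'b' @ 3: {1,2,3,4,5,6,7}  (accept∈set)
'a' @ 4: {1,2,3,4,6,7}  (accept∈set)
end set {1,2,3,4,6,7} — state 1 in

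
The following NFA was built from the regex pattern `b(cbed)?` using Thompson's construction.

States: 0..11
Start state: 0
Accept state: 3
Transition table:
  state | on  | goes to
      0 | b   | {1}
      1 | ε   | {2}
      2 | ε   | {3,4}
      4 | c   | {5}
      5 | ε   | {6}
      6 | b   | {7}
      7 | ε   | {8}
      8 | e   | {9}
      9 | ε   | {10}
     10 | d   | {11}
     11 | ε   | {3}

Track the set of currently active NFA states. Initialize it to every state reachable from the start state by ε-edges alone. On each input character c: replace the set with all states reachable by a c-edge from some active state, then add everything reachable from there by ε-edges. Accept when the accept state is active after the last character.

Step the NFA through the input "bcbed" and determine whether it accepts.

Answer: ACCEPT

Steps:
initial (ε-close {0}): {0}
'b' @ 1: {1,2,3,4}  (accept∈set)
'c' @ 2: {5,6}
'b' @ 3: {7,8}
'e' @ 4: {9,10}
'd' @ 5: {3,11}  (accept∈set)
after full input: {3,11}  (accept=3 in)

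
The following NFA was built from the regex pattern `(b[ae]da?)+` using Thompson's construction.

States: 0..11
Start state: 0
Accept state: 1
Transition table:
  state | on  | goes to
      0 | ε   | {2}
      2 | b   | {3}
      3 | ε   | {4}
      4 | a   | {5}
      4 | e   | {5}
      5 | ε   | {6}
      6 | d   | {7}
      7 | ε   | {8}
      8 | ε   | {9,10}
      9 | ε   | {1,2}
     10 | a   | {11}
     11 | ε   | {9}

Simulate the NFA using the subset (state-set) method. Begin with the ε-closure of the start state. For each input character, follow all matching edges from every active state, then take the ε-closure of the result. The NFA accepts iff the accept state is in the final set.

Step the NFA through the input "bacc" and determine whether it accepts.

start: ε-closure({0}) = {0,2}
'b' @ 1: {3,4}
'a' @ 2: {5,6}
'c' @ 3: {}  — dead — no transitions
rest 'c' ignored (set empty)
final: {}; accept 1 not in set

Answer: REJECT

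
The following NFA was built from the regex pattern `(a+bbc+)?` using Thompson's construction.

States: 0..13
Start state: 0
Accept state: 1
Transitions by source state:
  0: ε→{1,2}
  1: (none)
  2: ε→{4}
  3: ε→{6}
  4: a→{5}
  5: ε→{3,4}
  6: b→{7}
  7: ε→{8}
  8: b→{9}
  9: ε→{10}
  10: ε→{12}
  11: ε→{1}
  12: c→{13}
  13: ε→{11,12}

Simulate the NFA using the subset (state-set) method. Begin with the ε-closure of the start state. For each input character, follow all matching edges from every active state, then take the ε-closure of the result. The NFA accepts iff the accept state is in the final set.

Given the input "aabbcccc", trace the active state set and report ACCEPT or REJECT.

initial (ε-close {0}): {0,1,2,4}
'a' @ 1: {3,4,5,6}
'a' @ 2: {3,4,5,6}
'b' @ 3: {7,8}
'b' @ 4: {9,10,12}
'c' @ 5: {1,11,12,13}  ✓accept
'c' @ 6: {1,11,12,13}  ✓accept
'c' @ 7: {1,11,12,13}  ✓accept
'c' @ 8: {1,11,12,13}  ✓accept
final: {1,11,12,13}; accept 1 in set

Answer: ACCEPT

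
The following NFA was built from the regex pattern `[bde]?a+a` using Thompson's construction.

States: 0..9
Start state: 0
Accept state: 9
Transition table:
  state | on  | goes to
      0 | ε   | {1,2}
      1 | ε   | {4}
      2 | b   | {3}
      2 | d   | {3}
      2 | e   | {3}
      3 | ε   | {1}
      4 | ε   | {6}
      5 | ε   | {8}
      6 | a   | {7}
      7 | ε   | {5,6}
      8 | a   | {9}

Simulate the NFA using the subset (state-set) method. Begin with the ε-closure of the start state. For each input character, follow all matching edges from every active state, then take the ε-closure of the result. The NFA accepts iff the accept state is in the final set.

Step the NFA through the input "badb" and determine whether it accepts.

Answer: REJECT

Steps:
S₀ = ε-closure({0}) = {0,1,2,4,6}
'b' @ 1: {1,3,4,6}
'a' @ 2: {5,6,7,8}
'd' @ 3: {}  — dead — no transitions
rest 'b' ignored (set empty)
after full input: {}  (accept=9 not in)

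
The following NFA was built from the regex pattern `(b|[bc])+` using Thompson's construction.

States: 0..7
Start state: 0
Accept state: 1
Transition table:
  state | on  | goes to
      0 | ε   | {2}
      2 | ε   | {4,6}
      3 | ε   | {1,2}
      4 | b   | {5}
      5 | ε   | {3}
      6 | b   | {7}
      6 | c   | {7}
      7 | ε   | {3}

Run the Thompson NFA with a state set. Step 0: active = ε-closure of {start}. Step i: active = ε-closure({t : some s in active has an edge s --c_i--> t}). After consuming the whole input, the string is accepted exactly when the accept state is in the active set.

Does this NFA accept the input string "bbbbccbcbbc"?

start: ε-closure({0}) = {0,2,4,6}
'b' @ 1: {1,2,3,4,5,6,7}  (accept∈set)
'b' @ 2: {1,2,3,4,5,6,7}  (accept∈set)
'b' @ 3: {1,2,3,4,5,6,7}  (accept∈set)
'b' @ 4: {1,2,3,4,5,6,7}  (accept∈set)
'c' @ 5: {1,2,3,4,6,7}  (accept∈set)
'c' @ 6: {1,2,3,4,6,7}  (accept∈set)
'b' @ 7: {1,2,3,4,5,6,7}  (accept∈set)
'c' @ 8: {1,2,3,4,6,7}  (accept∈set)
'b' @ 9: {1,2,3,4,5,6,7}  (accept∈set)
'b' @ 10: {1,2,3,4,5,6,7}  (accept∈set)
'c' @ 11: {1,2,3,4,6,7}  (accept∈set)
final: {1,2,3,4,6,7}; accept 1 in set

Answer: ACCEPT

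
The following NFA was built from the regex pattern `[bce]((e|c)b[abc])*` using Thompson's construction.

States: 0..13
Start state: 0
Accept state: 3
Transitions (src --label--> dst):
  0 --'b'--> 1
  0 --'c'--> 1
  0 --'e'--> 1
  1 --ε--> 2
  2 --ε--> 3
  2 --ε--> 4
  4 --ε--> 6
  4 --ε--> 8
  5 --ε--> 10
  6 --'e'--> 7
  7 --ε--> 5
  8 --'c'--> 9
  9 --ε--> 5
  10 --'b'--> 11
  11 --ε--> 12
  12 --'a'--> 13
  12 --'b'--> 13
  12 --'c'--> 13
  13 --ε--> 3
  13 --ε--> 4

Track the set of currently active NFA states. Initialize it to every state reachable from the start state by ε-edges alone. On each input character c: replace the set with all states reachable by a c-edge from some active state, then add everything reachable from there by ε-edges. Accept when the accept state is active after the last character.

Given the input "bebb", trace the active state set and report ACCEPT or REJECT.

Answer: ACCEPT

Steps:
S₀ = ε-closure({0}) = {0}
'b' @ 1: {1,2,3,4,6,8}  (accept∈set)
'e' @ 2: {5,7,10}
'b' @ 3: {11,12}
'b' @ 4: {3,4,6,8,13}  (accept∈set)
after full input: {3,4,6,8,13}  (accept=3 in)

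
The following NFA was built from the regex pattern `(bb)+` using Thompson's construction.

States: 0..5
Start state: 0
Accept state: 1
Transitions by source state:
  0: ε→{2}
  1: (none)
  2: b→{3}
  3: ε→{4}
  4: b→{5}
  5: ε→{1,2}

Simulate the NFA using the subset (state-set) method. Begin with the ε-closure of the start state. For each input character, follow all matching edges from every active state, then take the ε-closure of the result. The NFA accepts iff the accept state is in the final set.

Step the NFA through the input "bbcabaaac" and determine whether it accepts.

S₀ = ε-closure({0}) = {0,2}
'b' @ 1: {3,4}
'b' @ 2: {1,2,5}  ✓accept
'c' @ 3: {}  — dead — no transitions
rest 'abaaac' ignored (set empty)
end set {} — state 1 not in

Answer: REJECT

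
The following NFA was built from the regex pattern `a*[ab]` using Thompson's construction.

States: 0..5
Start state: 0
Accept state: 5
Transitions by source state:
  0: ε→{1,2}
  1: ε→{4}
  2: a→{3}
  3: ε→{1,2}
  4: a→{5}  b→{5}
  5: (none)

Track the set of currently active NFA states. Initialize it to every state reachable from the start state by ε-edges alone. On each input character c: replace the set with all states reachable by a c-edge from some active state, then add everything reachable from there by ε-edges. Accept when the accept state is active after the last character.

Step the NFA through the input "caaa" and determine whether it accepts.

Answer: REJECT

Trace:
initial (ε-close {0}): {0,1,2,4}
'c' @ 1: {}  — no active states
rest 'aaa' ignored (set empty)
after full input: {}  (accept=5 not in)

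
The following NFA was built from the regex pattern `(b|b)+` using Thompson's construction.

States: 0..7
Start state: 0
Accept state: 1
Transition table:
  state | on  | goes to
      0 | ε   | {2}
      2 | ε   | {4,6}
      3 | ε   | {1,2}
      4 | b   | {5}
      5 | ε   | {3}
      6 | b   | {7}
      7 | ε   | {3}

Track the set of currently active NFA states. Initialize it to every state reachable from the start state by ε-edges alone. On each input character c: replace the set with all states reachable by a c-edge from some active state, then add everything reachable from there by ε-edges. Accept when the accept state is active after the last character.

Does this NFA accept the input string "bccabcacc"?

initial (ε-close {0}): {0,2,4,6}
'b' @ 1: {1,2,3,4,5,6,7}  ✓accept
'c' @ 2: {}  — dead — no transitions
rest 'cabcacc' ignored (set empty)
after full input: {}  (accept=1 not in)

Answer: REJECT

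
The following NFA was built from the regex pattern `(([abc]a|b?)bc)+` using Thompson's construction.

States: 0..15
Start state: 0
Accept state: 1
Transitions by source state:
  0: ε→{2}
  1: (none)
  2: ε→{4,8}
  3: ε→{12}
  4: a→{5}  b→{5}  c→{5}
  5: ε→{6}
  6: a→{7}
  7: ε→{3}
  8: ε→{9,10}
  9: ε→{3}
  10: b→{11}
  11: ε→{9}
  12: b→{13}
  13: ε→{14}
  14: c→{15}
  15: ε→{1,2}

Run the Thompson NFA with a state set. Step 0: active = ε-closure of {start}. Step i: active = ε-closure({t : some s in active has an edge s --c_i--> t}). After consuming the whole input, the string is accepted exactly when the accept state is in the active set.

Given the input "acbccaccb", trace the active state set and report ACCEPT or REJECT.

Answer: REJECT

Trace:
S₀ = ε-closure({0}) = {0,2,3,4,8,9,10,12}
'a' @ 1: {5,6}
'c' @ 2: {}  — dead — no transitions
rest 'bccaccb' ignored (set empty)
end set {} — state 1 not in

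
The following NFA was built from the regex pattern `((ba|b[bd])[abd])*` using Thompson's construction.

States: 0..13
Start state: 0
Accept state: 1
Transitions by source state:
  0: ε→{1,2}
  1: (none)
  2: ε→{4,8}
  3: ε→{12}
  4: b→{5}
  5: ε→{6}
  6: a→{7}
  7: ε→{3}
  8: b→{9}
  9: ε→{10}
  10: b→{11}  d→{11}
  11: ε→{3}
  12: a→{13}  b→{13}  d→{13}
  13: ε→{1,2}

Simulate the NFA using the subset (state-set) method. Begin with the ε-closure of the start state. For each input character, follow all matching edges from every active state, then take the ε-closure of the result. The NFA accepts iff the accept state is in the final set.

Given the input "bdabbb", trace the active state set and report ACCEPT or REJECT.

initial (ε-close {0}): {0,1,2,4,8}
'b' @ 1: {5,6,9,10}
'd' @ 2: {3,11,12}
'a' @ 3: {1,2,4,8,13}  ✓accept
'b' @ 4: {5,6,9,10}
'b' @ 5: {3,11,12}
'b' @ 6: {1,2,4,8,13}  ✓accept
final: {1,2,4,8,13}; accept 1 in set

Answer: ACCEPT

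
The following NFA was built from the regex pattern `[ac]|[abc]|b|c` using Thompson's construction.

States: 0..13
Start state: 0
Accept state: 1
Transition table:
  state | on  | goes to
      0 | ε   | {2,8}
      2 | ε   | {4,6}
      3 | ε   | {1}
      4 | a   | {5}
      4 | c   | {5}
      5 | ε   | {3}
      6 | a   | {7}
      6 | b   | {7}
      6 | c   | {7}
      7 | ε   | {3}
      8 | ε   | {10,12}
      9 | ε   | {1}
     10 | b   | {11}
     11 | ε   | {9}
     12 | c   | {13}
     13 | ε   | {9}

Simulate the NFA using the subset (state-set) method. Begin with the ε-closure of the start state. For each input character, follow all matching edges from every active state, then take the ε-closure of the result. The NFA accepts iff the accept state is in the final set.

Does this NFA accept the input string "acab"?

S₀ = ε-closure({0}) = {0,2,4,6,8,10,12}
'a' @ 1: {1,3,5,7}  [accepting]
'c' @ 2: {}  — no active states
rest 'ab' ignored (set empty)
end set {} — state 1 not in

Answer: REJECT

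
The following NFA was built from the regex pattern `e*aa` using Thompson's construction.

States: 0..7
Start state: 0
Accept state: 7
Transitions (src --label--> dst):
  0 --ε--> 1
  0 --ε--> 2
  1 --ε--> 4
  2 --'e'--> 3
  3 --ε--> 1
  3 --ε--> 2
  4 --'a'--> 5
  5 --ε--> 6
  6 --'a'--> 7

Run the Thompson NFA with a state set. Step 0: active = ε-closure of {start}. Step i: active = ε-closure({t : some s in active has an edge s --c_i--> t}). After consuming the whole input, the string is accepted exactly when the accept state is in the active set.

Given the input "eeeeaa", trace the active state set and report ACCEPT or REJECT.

Answer: ACCEPT

Derivation:
start: ε-closure({0}) = {0,1,2,4}
'e' @ 1: {1,2,3,4}
'e' @ 2: {1,2,3,4}
'e' @ 3: {1,2,3,4}
'e' @ 4: {1,2,3,4}
'a' @ 5: {5,6}
'a' @ 6: {7}  ✓accept
final: {7}; accept 7 in set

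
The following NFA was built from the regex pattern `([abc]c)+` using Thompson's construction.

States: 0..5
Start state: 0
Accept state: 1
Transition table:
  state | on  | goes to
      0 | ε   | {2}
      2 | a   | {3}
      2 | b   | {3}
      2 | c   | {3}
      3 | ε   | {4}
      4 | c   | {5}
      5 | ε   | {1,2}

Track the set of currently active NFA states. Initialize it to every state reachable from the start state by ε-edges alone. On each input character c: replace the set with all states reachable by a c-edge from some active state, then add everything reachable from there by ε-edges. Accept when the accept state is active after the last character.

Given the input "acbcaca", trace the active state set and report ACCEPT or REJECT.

S₀ = ε-closure({0}) = {0,2}
'a' @ 1: {3,4}
'c' @ 2: {1,2,5}  ✓accept
'b' @ 3: {3,4}
'c' @ 4: {1,2,5}  ✓accept
'a' @ 5: {3,4}
'c' @ 6: {1,2,5}  ✓accept
'a' @ 7: {3,4}
end set {3,4} — state 1 not in

Answer: REJECT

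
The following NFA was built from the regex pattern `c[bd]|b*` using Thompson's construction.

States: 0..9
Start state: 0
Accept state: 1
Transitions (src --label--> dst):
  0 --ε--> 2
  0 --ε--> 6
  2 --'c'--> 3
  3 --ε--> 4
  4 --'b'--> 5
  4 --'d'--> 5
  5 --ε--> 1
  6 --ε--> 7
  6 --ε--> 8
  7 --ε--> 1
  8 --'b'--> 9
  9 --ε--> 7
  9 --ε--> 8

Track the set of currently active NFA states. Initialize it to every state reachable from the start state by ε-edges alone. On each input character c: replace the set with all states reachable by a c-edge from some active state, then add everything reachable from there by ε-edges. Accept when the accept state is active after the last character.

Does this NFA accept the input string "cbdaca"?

Answer: REJECT

Derivation:
initial (ε-close {0}): {0,1,2,6,7,8}
'c' @ 1: {3,4}
'b' @ 2: {1,5}  (accept∈set)
'd' @ 3: {}  — dead — no transitions
rest 'aca' ignored (set empty)
after full input: {}  (accept=1 not in)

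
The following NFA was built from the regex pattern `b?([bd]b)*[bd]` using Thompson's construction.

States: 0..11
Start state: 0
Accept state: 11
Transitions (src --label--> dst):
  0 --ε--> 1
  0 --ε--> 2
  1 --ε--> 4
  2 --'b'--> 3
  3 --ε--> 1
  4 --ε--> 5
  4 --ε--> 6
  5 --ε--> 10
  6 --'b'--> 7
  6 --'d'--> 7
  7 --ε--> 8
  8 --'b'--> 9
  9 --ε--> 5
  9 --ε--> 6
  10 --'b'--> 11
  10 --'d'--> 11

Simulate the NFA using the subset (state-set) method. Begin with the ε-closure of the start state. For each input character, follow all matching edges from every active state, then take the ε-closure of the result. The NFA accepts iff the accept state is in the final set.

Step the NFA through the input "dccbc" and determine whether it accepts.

Answer: REJECT

Derivation:
initial (ε-close {0}): {0,1,2,4,5,6,10}
'd' @ 1: {7,8,11}  [accepting]
'c' @ 2: {}  — state set empty
rest 'cbc' ignored (set empty)
after full input: {}  (accept=11 not in)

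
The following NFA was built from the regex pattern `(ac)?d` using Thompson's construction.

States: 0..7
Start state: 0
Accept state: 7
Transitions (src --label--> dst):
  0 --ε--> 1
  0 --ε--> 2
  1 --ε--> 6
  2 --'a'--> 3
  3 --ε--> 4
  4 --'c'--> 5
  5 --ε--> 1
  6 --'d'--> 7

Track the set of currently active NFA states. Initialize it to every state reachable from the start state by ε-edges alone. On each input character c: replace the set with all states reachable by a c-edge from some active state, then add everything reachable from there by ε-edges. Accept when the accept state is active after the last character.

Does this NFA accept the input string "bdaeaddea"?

initial (ε-close {0}): {0,1,2,6}
'b' @ 1: {}  — no active states
rest 'daeaddea' ignored (set empty)
after full input: {}  (accept=7 not in)

Answer: REJECT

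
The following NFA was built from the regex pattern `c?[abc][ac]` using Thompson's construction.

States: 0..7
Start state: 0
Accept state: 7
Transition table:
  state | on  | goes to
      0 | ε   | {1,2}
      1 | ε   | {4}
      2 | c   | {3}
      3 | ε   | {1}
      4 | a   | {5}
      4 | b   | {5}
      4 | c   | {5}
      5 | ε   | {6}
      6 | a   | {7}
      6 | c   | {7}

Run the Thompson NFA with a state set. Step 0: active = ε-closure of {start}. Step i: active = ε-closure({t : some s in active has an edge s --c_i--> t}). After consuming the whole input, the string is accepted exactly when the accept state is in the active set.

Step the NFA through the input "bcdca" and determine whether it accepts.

Answer: REJECT

Trace:
initial (ε-close {0}): {0,1,2,4}
'b' @ 1: {5,6}
'c' @ 2: {7}  ✓accept
'd' @ 3: {}  — state set empty
rest 'ca' ignored (set empty)
end set {} — state 7 not in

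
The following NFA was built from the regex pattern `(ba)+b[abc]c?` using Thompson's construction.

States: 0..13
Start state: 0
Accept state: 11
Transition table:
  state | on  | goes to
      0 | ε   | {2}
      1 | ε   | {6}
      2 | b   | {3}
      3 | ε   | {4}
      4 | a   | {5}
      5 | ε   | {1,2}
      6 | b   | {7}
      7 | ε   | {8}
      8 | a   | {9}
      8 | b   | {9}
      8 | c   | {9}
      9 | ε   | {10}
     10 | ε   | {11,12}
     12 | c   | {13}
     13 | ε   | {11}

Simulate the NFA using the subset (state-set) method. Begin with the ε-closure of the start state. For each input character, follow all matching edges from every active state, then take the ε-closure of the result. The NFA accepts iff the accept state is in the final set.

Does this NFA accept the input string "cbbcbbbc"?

Answer: REJECT

Derivation:
initial (ε-close {0}): {0,2}
'c' @ 1: {}  — no active states
rest 'bbcbbbc' ignored (set empty)
after full input: {}  (accept=11 not in)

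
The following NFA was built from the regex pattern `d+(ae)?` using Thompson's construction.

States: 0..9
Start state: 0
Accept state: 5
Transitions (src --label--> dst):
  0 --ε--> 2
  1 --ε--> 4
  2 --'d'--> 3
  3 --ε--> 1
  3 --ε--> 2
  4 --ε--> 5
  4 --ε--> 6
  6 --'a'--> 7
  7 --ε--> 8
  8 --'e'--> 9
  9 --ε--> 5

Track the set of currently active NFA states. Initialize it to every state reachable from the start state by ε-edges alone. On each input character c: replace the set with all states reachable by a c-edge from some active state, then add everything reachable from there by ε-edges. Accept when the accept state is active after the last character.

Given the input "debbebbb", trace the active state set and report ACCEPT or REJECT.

initial (ε-close {0}): {0,2}
'd' @ 1: {1,2,3,4,5,6}  (accept∈set)
'e' @ 2: {}  — dead — no transitions
rest 'bbebbb' ignored (set empty)
end set {} — state 5 not in

Answer: REJECT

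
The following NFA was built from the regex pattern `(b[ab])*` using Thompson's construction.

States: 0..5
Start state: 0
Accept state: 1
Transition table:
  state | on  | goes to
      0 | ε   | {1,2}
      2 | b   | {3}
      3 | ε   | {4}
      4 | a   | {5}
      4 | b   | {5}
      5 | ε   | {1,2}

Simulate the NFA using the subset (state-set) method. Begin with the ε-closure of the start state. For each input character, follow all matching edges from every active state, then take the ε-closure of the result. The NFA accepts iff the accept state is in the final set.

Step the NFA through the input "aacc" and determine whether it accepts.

start: ε-closure({0}) = {0,1,2}
'a' @ 1: {}  — state set empty
rest 'acc' ignored (set empty)
final: {}; accept 1 not in set

Answer: REJECT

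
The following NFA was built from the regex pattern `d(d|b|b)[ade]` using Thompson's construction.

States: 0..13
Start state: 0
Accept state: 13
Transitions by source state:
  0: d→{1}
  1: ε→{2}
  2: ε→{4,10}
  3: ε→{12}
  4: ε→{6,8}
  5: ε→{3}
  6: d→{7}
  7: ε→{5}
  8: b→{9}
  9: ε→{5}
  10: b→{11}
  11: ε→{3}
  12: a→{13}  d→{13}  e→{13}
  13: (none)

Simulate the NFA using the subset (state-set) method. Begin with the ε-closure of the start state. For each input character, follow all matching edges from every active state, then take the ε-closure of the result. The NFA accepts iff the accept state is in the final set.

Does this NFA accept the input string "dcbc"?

Answer: REJECT

Derivation:
start: ε-closure({0}) = {0}
'd' @ 1: {1,2,4,6,8,10}
'c' @ 2: {}  — state set empty
rest 'bc' ignored (set empty)
after full input: {}  (accept=13 not in)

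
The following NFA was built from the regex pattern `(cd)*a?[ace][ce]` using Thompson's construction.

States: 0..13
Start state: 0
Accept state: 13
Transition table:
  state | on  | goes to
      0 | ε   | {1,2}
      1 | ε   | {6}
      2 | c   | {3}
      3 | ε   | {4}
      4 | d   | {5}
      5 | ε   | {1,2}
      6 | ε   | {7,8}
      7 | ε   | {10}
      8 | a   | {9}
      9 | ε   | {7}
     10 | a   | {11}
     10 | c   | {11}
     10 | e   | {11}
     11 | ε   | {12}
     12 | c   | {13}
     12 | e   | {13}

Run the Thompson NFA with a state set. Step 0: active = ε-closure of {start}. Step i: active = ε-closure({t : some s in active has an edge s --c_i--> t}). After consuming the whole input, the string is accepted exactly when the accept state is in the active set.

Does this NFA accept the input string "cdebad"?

S₀ = ε-closure({0}) = {0,1,2,6,7,8,10}
'c' @ 1: {3,4,11,12}
'd' @ 2: {1,2,5,6,7,8,10}
'e' @ 3: {11,12}
'b' @ 4: {}  — state set empty
rest 'ad' ignored (set empty)
final: {}; accept 13 not in set

Answer: REJECT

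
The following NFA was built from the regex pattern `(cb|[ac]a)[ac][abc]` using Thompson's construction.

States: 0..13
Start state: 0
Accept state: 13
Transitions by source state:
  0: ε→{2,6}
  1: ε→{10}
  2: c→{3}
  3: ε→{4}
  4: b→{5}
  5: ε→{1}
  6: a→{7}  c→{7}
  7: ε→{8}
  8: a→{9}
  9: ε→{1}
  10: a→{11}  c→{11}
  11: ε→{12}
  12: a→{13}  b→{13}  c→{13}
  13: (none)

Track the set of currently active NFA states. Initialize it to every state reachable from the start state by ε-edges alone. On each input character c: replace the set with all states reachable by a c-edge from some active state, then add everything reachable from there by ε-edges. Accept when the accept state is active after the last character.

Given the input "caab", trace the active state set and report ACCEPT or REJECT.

Answer: ACCEPT

Trace:
start: ε-closure({0}) = {0,2,6}
'c' @ 1: {3,4,7,8}
'a' @ 2: {1,9,10}
'a' @ 3: {11,12}
'b' @ 4: {13}  [accepting]
end set {13} — state 13 in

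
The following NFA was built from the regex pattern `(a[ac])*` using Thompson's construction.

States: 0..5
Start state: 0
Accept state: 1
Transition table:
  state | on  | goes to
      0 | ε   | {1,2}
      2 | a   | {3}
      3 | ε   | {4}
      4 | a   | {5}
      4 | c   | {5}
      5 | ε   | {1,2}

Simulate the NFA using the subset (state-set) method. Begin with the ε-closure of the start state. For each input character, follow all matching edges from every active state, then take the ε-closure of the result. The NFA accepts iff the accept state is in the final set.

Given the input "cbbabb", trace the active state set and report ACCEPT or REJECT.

initial (ε-close {0}): {0,1,2}
'c' @ 1: {}  — no active states
rest 'bbabb' ignored (set empty)
final: {}; accept 1 not in set

Answer: REJECT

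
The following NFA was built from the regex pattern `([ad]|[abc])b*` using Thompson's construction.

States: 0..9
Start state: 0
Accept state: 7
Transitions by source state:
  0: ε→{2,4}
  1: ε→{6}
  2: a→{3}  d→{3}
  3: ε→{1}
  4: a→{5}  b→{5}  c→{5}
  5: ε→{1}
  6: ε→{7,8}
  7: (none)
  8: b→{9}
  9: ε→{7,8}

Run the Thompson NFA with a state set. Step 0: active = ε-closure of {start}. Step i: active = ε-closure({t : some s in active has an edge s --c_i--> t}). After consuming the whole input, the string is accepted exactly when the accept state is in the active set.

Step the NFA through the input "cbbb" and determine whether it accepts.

Answer: ACCEPT

Steps:
initial (ε-close {0}): {0,2,4}
'c' @ 1: {1,5,6,7,8}  ✓accept
'b' @ 2: {7,8,9}  ✓accept
'b' @ 3: {7,8,9}  ✓accept
'b' @ 4: {7,8,9}  ✓accept
end set {7,8,9} — state 7 in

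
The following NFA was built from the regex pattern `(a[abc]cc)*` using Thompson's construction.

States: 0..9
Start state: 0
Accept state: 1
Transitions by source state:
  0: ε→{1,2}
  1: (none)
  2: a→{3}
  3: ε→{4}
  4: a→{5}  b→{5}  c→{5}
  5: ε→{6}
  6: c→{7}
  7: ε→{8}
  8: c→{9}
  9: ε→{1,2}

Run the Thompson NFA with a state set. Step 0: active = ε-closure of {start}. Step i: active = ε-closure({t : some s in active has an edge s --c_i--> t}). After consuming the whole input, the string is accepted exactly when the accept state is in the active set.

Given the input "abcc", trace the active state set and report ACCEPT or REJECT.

Answer: ACCEPT

Derivation:
initial (ε-close {0}): {0,1,2}
'a' @ 1: {3,4}
'b' @ 2: {5,6}
'c' @ 3: {7,8}
'c' @ 4: {1,2,9}  ✓accept
after full input: {1,2,9}  (accept=1 in)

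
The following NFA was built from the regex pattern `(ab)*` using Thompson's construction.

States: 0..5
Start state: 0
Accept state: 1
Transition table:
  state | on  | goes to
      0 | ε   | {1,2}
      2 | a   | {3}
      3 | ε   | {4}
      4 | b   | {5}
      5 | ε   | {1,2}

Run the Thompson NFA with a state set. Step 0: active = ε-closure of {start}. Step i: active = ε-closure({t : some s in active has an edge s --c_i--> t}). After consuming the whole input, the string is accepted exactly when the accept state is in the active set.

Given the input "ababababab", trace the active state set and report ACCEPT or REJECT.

start: ε-closure({0}) = {0,1,2}
'a' @ 1: {3,4}
'b' @ 2: {1,2,5}  [accepting]
'a' @ 3: {3,4}
'b' @ 4: {1,2,5}  [accepting]
'a' @ 5: {3,4}
'b' @ 6: {1,2,5}  [accepting]
'a' @ 7: {3,4}
'b' @ 8: {1,2,5}  [accepting]
'a' @ 9: {3,4}
'b' @ 10: {1,2,5}  [accepting]
final: {1,2,5}; accept 1 in set

Answer: ACCEPT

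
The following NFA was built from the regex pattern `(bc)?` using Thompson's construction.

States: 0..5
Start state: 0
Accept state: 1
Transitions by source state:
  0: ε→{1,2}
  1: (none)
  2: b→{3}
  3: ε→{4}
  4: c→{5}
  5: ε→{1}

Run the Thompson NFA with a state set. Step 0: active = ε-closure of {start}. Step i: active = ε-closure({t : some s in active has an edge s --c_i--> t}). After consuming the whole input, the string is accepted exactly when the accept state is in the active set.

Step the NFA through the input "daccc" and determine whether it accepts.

start: ε-closure({0}) = {0,1,2}
'd' @ 1: {}  — dead — no transitions
rest 'accc' ignored (set empty)
final: {}; accept 1 not in set

Answer: REJECT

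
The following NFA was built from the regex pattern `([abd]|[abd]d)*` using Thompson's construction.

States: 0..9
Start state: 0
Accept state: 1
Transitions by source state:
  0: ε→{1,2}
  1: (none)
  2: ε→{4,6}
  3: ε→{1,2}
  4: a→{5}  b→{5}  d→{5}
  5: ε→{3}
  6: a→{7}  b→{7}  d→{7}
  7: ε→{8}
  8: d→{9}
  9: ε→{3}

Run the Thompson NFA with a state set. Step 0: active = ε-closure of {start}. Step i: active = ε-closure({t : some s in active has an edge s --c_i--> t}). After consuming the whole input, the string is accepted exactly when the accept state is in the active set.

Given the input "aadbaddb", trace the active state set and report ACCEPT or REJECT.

Answer: ACCEPT

Trace:
initial (ε-close {0}): {0,1,2,4,6}
'a' @ 1: {1,2,3,4,5,6,7,8}  ✓accept
'a' @ 2: {1,2,3,4,5,6,7,8}  ✓accept
'd' @ 3: {1,2,3,4,5,6,7,8,9}  ✓accept
'b' @ 4: {1,2,3,4,5,6,7,8}  ✓accept
'a' @ 5: {1,2,3,4,5,6,7,8}  ✓accept
'd' @ 6: {1,2,3,4,5,6,7,8,9}  ✓accept
'd' @ 7: {1,2,3,4,5,6,7,8,9}  ✓accept
'b' @ 8: {1,2,3,4,5,6,7,8}  ✓accept
final: {1,2,3,4,5,6,7,8}; accept 1 in set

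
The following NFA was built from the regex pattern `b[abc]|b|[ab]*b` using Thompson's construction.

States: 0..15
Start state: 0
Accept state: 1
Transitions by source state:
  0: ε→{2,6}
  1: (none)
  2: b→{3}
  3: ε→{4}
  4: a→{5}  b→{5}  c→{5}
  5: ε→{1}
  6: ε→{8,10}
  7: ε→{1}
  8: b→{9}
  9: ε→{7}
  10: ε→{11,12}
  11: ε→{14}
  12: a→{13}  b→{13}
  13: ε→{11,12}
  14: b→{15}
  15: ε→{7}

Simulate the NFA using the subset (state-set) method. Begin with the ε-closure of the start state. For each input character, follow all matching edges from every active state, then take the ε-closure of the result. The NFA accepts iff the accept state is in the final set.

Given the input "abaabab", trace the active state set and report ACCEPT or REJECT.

Answer: ACCEPT

Derivation:
start: ε-closure({0}) = {0,2,6,8,10,11,12,14}
'a' @ 1: {11,12,13,14}
'b' @ 2: {1,7,11,12,13,14,15}  (accept∈set)
'a' @ 3: {11,12,13,14}
'a' @ 4: {11,12,13,14}
'b' @ 5: {1,7,11,12,13,14,15}  (accept∈set)
'a' @ 6: {11,12,13,14}
'b' @ 7: {1,7,11,12,13,14,15}  (accept∈set)
after full input: {1,7,11,12,13,14,15}  (accept=1 in)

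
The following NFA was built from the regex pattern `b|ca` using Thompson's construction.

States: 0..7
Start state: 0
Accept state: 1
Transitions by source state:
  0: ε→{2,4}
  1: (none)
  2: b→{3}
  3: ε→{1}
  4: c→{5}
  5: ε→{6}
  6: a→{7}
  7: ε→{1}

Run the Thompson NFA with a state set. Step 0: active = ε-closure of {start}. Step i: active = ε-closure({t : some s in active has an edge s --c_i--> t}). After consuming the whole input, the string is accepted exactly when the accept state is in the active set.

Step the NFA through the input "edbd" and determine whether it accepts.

S₀ = ε-closure({0}) = {0,2,4}
'e' @ 1: {}  — dead — no transitions
rest 'dbd' ignored (set empty)
after full input: {}  (accept=1 not in)

Answer: REJECT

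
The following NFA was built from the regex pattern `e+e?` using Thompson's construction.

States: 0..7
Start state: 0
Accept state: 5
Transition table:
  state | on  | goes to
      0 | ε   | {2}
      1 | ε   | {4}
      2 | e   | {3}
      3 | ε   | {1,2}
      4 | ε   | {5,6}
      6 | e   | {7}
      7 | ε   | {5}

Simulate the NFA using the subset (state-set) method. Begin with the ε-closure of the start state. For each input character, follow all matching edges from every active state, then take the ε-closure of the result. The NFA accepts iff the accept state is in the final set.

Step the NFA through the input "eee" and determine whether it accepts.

Answer: ACCEPT

Trace:
S₀ = ε-closure({0}) = {0,2}
'e' @ 1: {1,2,3,4,5,6}  [accepting]
'e' @ 2: {1,2,3,4,5,6,7}  [accepting]
'e' @ 3: {1,2,3,4,5,6,7}  [accepting]
end set {1,2,3,4,5,6,7} — state 5 in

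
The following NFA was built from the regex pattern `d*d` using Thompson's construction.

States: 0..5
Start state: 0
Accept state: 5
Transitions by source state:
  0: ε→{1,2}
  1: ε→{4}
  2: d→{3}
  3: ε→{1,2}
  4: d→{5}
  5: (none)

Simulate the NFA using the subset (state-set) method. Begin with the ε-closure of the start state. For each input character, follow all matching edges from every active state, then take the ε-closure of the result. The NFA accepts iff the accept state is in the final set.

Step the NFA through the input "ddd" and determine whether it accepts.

S₀ = ε-closure({0}) = {0,1,2,4}
'd' @ 1: {1,2,3,4,5}  [accepting]
'd' @ 2: {1,2,3,4,5}  [accepting]
'd' @ 3: {1,2,3,4,5}  [accepting]
end set {1,2,3,4,5} — state 5 in

Answer: ACCEPT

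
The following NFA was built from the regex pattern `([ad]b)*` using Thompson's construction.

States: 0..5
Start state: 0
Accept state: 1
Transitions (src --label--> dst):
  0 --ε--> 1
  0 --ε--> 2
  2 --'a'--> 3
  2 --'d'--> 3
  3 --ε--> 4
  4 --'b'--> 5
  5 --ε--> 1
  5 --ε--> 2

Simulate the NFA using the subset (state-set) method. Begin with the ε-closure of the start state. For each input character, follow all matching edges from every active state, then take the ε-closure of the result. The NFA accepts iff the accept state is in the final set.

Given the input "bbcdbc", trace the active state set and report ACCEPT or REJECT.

Answer: REJECT

Steps:
start: ε-closure({0}) = {0,1,2}
'b' @ 1: {}  — dead — no transitions
rest 'bcdbc' ignored (set empty)
after full input: {}  (accept=1 not in)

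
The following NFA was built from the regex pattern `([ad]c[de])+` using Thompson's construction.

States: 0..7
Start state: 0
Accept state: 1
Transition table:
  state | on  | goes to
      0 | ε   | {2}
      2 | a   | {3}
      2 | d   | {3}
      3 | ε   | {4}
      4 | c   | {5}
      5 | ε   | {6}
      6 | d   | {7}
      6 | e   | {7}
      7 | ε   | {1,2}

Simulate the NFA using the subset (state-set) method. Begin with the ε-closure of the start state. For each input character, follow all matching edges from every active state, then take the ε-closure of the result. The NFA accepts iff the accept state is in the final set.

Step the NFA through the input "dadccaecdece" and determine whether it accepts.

S₀ = ε-closure({0}) = {0,2}
'd' @ 1: {3,4}
'a' @ 2: {}  — no active states
rest 'dccaecdece' ignored (set empty)
after full input: {}  (accept=1 not in)

Answer: REJECT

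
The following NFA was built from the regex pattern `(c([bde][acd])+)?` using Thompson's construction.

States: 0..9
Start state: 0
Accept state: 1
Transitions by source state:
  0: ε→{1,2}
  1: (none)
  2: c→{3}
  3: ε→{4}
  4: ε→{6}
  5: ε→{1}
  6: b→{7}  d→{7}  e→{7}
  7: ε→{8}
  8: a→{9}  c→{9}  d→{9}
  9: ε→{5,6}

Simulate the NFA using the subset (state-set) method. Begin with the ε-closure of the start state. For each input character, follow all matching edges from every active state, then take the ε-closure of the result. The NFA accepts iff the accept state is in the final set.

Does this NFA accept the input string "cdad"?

S₀ = ε-closure({0}) = {0,1,2}
'c' @ 1: {3,4,6}
'd' @ 2: {7,8}
'a' @ 3: {1,5,6,9}  ✓accept
'd' @ 4: {7,8}
after full input: {7,8}  (accept=1 not in)

Answer: REJECT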